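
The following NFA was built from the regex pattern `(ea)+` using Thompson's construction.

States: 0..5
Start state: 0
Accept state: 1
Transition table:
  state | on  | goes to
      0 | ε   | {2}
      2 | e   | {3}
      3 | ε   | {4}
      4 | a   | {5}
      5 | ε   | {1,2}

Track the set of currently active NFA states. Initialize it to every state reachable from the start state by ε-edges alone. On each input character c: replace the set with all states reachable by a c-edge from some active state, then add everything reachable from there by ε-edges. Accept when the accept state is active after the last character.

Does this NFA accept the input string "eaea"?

Answer: ACCEPT

Derivation:
start: ε-closure({0}) = {0,2}
'e' @ 1: {3,4}
'a' @ 2: {1,2,5}  (accept∈set)
'e' @ 3: {3,4}
'a' @ 4: {1,2,5}  (accept∈set)
final: {1,2,5}; accept 1 in set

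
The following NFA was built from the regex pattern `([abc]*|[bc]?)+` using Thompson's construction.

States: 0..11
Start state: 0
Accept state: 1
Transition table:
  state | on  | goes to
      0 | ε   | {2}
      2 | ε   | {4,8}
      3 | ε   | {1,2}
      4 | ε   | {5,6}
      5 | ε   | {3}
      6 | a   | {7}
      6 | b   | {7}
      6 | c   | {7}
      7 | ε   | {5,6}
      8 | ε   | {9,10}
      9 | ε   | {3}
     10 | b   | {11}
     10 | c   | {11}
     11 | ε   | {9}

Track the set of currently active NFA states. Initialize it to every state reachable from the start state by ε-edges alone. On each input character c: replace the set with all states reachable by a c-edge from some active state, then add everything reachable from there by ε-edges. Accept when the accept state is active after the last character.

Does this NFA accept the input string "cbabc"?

start: ε-closure({0}) = {0,1,2,3,4,5,6,8,9,10}
'c' @ 1: {1,2,3,4,5,6,7,8,9,10,11}  [accepting]
'b' @ 2: {1,2,3,4,5,6,7,8,9,10,11}  [accepting]
'a' @ 3: {1,2,3,4,5,6,7,8,9,10}  [accepting]
'b' @ 4: {1,2,3,4,5,6,7,8,9,10,11}  [accepting]
'c' @ 5: {1,2,3,4,5,6,7,8,9,10,11}  [accepting]
final: {1,2,3,4,5,6,7,8,9,10,11}; accept 1 in set

Answer: ACCEPT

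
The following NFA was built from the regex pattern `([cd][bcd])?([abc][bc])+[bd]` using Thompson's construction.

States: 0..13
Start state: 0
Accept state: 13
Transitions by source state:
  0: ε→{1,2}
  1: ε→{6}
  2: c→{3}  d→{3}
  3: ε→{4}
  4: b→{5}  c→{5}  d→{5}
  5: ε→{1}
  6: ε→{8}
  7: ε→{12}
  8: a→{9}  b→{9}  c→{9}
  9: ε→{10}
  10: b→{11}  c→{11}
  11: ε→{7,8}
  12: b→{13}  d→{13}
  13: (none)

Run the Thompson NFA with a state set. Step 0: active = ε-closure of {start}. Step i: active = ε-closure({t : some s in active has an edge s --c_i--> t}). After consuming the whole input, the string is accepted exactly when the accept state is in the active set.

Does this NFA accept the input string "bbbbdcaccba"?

initial (ε-close {0}): {0,1,2,6,8}
'b' @ 1: {9,10}
'b' @ 2: {7,8,11,12}
'b' @ 3: {9,10,13}  (accept∈set)
'b' @ 4: {7,8,11,12}
'd' @ 5: {13}  (accept∈set)
'c' @ 6: {}  — dead — no transitions
rest 'accba' ignored (set empty)
final: {}; accept 13 not in set

Answer: REJECT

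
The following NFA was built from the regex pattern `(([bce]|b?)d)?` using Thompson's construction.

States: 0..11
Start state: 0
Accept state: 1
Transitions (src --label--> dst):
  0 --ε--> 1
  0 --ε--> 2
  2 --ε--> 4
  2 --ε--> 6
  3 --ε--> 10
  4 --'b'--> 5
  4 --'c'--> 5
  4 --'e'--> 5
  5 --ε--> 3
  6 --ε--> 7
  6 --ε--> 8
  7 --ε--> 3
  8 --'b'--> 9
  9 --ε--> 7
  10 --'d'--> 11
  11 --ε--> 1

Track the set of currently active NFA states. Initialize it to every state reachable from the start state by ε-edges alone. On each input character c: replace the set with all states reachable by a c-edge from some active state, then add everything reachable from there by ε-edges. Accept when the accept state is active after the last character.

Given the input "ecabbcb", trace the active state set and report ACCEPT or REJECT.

initial (ε-close {0}): {0,1,2,3,4,6,7,8,10}
'e' @ 1: {3,5,10}
'c' @ 2: {}  — no active states
rest 'abbcb' ignored (set empty)
after full input: {}  (accept=1 not in)

Answer: REJECT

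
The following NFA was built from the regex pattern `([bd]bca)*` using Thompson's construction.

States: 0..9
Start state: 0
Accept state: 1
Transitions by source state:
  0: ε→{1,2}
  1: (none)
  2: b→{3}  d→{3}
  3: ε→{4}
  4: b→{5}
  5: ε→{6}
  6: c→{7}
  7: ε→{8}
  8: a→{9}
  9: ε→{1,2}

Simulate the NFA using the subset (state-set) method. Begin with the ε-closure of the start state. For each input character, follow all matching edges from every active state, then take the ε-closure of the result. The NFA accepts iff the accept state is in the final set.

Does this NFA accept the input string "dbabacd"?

start: ε-closure({0}) = {0,1,2}
'd' @ 1: {3,4}
'b' @ 2: {5,6}
'a' @ 3: {}  — dead — no transitions
rest 'bacd' ignored (set empty)
final: {}; accept 1 not in set

Answer: REJECT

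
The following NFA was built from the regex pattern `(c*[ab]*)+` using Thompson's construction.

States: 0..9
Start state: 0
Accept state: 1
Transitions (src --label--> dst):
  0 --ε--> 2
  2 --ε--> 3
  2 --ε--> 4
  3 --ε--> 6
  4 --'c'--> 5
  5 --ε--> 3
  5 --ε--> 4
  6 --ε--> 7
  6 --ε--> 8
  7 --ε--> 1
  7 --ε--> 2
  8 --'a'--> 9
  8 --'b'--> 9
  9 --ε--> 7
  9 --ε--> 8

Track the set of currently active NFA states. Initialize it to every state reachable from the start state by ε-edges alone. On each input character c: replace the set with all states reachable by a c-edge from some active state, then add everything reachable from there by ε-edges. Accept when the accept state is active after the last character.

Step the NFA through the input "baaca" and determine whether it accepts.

initial (ε-close {0}): {0,1,2,3,4,6,7,8}
'b' @ 1: {1,2,3,4,6,7,8,9}  [accepting]
'a' @ 2: {1,2,3,4,6,7,8,9}  [accepting]
'a' @ 3: {1,2,3,4,6,7,8,9}  [accepting]
'c' @ 4: {1,2,3,4,5,6,7,8}  [accepting]
'a' @ 5: {1,2,3,4,6,7,8,9}  [accepting]
after full input: {1,2,3,4,6,7,8,9}  (accept=1 in)

Answer: ACCEPT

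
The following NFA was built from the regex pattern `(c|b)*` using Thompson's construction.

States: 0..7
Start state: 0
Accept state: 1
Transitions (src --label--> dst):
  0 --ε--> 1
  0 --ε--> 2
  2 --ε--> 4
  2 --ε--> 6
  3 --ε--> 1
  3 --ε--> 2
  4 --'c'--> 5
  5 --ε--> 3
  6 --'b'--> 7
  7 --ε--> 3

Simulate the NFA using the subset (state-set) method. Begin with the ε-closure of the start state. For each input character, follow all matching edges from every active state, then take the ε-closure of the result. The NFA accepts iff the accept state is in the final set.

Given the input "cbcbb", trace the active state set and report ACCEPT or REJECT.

initial (ε-close {0}): {0,1,2,4,6}
'c' @ 1: {1,2,3,4,5,6}  ✓accept
'b' @ 2: {1,2,3,4,6,7}  ✓accept
'c' @ 3: {1,2,3,4,5,6}  ✓accept
'b' @ 4: {1,2,3,4,6,7}  ✓accept
'b' @ 5: {1,2,3,4,6,7}  ✓accept
after full input: {1,2,3,4,6,7}  (accept=1 in)

Answer: ACCEPT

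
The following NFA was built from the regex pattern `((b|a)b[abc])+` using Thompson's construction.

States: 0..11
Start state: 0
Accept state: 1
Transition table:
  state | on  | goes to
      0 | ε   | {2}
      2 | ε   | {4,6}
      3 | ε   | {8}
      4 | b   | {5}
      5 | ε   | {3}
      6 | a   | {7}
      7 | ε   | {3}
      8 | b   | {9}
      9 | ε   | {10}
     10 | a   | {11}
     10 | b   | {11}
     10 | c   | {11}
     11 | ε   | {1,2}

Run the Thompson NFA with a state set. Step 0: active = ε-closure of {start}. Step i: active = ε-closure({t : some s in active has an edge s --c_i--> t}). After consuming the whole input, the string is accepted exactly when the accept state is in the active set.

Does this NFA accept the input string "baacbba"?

Answer: REJECT

Derivation:
S₀ = ε-closure({0}) = {0,2,4,6}
'b' @ 1: {3,5,8}
'a' @ 2: {}  — dead — no transitions
rest 'acbba' ignored (set empty)
end set {} — state 1 not in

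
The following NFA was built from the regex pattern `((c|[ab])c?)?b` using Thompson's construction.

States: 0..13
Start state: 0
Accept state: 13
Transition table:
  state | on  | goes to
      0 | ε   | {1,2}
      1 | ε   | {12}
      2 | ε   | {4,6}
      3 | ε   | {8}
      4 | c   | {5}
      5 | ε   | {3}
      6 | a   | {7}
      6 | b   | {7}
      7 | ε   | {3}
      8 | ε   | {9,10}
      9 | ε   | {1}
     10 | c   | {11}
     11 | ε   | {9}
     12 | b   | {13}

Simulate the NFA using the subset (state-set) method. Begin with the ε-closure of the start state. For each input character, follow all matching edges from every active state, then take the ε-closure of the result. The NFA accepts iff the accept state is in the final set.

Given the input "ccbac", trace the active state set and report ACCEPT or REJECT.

Answer: REJECT

Trace:
S₀ = ε-closure({0}) = {0,1,2,4,6,12}
'c' @ 1: {1,3,5,8,9,10,12}
'c' @ 2: {1,9,11,12}
'b' @ 3: {13}  (accept∈set)
'a' @ 4: {}  — state set empty
rest 'c' ignored (set empty)
end set {} — state 13 not in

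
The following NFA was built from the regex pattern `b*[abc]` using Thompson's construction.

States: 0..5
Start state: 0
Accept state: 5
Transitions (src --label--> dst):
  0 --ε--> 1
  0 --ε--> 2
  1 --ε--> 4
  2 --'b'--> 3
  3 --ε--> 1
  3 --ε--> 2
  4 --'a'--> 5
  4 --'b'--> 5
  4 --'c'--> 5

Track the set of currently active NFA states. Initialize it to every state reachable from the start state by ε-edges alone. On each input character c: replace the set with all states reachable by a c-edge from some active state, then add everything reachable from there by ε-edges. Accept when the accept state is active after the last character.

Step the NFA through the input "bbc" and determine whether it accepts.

Answer: ACCEPT

Trace:
S₀ = ε-closure({0}) = {0,1,2,4}
'b' @ 1: {1,2,3,4,5}  [accepting]
'b' @ 2: {1,2,3,4,5}  [accepting]
'c' @ 3: {5}  [accepting]
final: {5}; accept 5 in set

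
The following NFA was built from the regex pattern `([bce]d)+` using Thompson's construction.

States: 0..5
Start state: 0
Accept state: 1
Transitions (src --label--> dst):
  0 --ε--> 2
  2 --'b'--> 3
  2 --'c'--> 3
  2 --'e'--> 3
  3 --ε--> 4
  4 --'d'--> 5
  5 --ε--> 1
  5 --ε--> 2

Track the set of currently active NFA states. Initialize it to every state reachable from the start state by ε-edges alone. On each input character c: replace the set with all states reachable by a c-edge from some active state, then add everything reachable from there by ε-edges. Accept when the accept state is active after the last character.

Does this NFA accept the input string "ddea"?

initial (ε-close {0}): {0,2}
'd' @ 1: {}  — dead — no transitions
rest 'dea' ignored (set empty)
end set {} — state 1 not in

Answer: REJECT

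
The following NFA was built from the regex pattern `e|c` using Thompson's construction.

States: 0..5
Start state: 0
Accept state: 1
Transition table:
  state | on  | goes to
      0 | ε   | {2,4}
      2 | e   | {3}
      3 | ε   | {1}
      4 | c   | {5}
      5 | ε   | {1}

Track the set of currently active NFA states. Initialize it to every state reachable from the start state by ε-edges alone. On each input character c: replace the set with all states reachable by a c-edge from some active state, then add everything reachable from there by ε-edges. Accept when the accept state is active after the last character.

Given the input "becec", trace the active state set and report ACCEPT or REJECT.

Answer: REJECT

Derivation:
start: ε-closure({0}) = {0,2,4}
'b' @ 1: {}  — state set empty
rest 'ecec' ignored (set empty)
end set {} — state 1 not in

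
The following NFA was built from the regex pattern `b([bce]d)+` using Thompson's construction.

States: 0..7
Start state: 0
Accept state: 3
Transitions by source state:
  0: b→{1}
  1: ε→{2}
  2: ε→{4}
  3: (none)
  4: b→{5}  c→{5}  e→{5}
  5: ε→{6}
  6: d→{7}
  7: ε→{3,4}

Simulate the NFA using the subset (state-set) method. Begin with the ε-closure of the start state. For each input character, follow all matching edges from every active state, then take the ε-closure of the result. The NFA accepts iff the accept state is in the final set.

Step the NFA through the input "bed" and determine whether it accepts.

Answer: ACCEPT

Derivation:
S₀ = ε-closure({0}) = {0}
'b' @ 1: {1,2,4}
'e' @ 2: {5,6}
'd' @ 3: {3,4,7}  [accepting]
after full input: {3,4,7}  (accept=3 in)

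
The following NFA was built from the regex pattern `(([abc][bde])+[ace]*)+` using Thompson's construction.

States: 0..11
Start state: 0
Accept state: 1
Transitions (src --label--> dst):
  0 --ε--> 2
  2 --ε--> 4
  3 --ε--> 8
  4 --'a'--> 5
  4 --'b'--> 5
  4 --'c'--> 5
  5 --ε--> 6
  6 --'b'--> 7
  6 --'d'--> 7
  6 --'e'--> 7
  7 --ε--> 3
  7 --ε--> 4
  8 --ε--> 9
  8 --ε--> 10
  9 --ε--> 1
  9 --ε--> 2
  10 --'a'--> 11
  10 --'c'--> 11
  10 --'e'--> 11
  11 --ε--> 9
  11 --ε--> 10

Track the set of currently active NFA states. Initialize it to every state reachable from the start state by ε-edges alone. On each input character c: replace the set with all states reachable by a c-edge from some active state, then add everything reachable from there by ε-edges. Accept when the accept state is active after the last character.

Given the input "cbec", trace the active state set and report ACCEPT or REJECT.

S₀ = ε-closure({0}) = {0,2,4}
'c' @ 1: {5,6}
'b' @ 2: {1,2,3,4,7,8,9,10}  [accepting]
'e' @ 3: {1,2,4,9,10,11}  [accepting]
'c' @ 4: {1,2,4,5,6,9,10,11}  [accepting]
final: {1,2,4,5,6,9,10,11}; accept 1 in set

Answer: ACCEPT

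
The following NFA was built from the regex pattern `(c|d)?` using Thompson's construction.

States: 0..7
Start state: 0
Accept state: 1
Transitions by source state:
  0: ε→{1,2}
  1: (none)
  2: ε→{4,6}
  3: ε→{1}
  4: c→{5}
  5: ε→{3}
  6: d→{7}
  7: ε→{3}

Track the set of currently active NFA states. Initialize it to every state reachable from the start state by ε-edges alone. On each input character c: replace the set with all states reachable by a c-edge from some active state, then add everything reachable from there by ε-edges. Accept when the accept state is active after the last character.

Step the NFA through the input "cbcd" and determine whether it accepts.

S₀ = ε-closure({0}) = {0,1,2,4,6}
'c' @ 1: {1,3,5}  ✓accept
'b' @ 2: {}  — dead — no transitions
rest 'cd' ignored (set empty)
final: {}; accept 1 not in set

Answer: REJECT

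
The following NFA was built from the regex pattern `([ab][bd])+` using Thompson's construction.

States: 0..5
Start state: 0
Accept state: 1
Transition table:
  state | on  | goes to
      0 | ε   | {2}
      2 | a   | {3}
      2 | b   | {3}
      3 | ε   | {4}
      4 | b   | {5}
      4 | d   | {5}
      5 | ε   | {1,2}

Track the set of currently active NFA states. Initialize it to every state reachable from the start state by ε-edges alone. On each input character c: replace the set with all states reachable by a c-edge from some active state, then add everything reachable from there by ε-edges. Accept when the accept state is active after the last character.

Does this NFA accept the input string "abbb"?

Answer: ACCEPT

Derivation:
initial (ε-close {0}): {0,2}
'a' @ 1: {3,4}
'b' @ 2: {1,2,5}  (accept∈set)
'b' @ 3: {3,4}
'b' @ 4: {1,2,5}  (accept∈set)
after full input: {1,2,5}  (accept=1 in)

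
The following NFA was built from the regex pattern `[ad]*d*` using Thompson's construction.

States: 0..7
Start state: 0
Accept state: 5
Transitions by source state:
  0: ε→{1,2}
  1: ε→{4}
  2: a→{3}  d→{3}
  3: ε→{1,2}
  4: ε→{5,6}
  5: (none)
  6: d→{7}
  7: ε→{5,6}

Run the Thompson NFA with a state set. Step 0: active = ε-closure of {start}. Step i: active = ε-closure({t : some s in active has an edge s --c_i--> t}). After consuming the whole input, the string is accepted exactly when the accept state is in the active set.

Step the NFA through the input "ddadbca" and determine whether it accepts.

Answer: REJECT

Steps:
initial (ε-close {0}): {0,1,2,4,5,6}
'd' @ 1: {1,2,3,4,5,6,7}  (accept∈set)
'd' @ 2: {1,2,3,4,5,6,7}  (accept∈set)
'a' @ 3: {1,2,3,4,5,6}  (accept∈set)
'd' @ 4: {1,2,3,4,5,6,7}  (accept∈set)
'b' @ 5: {}  — no active states
rest 'ca' ignored (set empty)
after full input: {}  (accept=5 not in)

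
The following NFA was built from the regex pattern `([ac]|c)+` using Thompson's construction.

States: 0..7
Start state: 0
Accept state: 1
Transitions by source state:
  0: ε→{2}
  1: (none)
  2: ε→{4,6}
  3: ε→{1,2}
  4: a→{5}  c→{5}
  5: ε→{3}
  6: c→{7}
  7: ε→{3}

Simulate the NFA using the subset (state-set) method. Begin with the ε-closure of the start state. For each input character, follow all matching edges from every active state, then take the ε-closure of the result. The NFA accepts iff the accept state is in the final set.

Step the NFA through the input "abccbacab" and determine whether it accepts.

initial (ε-close {0}): {0,2,4,6}
'a' @ 1: {1,2,3,4,5,6}  ✓accept
'b' @ 2: {}  — no active states
rest 'ccbacab' ignored (set empty)
end set {} — state 1 not in

Answer: REJECT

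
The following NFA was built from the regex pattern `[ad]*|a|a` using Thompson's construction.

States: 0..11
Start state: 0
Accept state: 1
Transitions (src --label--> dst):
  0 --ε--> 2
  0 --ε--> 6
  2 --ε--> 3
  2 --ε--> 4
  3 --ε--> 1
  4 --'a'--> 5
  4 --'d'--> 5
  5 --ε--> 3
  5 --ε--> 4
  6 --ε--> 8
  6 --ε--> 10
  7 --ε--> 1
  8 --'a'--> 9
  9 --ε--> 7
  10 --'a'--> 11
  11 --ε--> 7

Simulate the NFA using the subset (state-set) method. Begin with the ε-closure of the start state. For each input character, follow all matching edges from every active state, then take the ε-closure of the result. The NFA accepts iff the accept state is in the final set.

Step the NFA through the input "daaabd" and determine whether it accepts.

start: ε-closure({0}) = {0,1,2,3,4,6,8,10}
'd' @ 1: {1,3,4,5}  [accepting]
'a' @ 2: {1,3,4,5}  [accepting]
'a' @ 3: {1,3,4,5}  [accepting]
'a' @ 4: {1,3,4,5}  [accepting]
'b' @ 5: {}  — no active states
rest 'd' ignored (set empty)
after full input: {}  (accept=1 not in)

Answer: REJECT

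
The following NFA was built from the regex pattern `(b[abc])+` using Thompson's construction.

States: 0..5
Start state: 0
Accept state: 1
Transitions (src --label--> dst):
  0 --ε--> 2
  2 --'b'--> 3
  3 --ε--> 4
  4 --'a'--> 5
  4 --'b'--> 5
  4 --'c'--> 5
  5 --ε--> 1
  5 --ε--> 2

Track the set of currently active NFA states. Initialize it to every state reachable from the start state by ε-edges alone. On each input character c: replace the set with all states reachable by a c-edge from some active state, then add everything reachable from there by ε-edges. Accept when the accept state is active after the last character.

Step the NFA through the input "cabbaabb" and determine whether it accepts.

Answer: REJECT

Derivation:
initial (ε-close {0}): {0,2}
'c' @ 1: {}  — no active states
rest 'abbaabb' ignored (set empty)
end set {} — state 1 not in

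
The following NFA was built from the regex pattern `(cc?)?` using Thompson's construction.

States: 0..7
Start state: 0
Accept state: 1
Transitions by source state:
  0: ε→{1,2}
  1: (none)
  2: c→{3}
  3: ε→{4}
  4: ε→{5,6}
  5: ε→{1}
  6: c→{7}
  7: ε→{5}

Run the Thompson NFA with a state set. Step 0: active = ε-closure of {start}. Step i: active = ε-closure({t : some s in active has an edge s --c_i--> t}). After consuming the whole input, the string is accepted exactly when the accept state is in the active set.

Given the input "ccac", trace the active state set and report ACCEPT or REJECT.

Answer: REJECT

Derivation:
initial (ε-close {0}): {0,1,2}
'c' @ 1: {1,3,4,5,6}  (accept∈set)
'c' @ 2: {1,5,7}  (accept∈set)
'a' @ 3: {}  — no active states
rest 'c' ignored (set empty)
after full input: {}  (accept=1 not in)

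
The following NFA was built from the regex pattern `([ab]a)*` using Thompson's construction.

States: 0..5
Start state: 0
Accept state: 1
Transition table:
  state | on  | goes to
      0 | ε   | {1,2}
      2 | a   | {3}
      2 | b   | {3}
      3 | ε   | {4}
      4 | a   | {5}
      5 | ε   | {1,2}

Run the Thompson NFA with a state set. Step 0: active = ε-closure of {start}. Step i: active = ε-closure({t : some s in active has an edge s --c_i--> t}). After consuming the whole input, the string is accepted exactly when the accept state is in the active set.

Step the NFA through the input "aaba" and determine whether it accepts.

Answer: ACCEPT

Derivation:
S₀ = ε-closure({0}) = {0,1,2}
'a' @ 1: {3,4}
'a' @ 2: {1,2,5}  ✓accept
'b' @ 3: {3,4}
'a' @ 4: {1,2,5}  ✓accept
final: {1,2,5}; accept 1 in set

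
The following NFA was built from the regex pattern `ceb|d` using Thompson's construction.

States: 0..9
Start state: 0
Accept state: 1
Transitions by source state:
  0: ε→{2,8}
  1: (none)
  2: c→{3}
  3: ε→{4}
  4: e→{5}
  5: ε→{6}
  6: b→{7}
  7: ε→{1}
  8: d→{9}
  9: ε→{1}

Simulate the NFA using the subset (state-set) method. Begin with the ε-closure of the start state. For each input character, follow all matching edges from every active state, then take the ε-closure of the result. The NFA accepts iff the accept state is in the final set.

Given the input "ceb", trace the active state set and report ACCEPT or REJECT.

initial (ε-close {0}): {0,2,8}
'c' @ 1: {3,4}
'e' @ 2: {5,6}
'b' @ 3: {1,7}  [accepting]
end set {1,7} — state 1 in

Answer: ACCEPT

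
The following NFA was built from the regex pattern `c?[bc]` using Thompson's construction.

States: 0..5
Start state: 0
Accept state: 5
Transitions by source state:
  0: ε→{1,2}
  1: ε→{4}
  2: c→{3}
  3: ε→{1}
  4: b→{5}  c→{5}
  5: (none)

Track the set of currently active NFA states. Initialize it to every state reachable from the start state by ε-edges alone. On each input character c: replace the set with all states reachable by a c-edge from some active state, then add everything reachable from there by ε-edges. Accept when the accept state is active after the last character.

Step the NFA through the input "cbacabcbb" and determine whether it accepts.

start: ε-closure({0}) = {0,1,2,4}
'c' @ 1: {1,3,4,5}  ✓accept
'b' @ 2: {5}  ✓accept
'a' @ 3: {}  — no active states
rest 'cabcbb' ignored (set empty)
after full input: {}  (accept=5 not in)

Answer: REJECT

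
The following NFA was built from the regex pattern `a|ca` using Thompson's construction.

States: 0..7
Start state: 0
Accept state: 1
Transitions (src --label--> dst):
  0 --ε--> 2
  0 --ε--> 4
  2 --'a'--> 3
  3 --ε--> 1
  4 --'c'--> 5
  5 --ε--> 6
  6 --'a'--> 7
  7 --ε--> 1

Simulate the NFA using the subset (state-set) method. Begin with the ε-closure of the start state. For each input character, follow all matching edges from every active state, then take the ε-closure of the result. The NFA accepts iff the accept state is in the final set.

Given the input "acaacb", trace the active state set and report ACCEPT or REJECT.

S₀ = ε-closure({0}) = {0,2,4}
'a' @ 1: {1,3}  [accepting]
'c' @ 2: {}  — state set empty
rest 'aacb' ignored (set empty)
end set {} — state 1 not in

Answer: REJECT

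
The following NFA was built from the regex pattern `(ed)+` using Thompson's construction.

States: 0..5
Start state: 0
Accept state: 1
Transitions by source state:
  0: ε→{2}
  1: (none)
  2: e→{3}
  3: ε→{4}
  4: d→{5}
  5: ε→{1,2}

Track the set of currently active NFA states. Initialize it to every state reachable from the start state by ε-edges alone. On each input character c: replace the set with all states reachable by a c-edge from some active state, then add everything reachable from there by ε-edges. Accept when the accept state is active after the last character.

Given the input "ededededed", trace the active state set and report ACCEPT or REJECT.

Answer: ACCEPT

Derivation:
S₀ = ε-closure({0}) = {0,2}
'e' @ 1: {3,4}
'd' @ 2: {1,2,5}  (accept∈set)
'e' @ 3: {3,4}
'd' @ 4: {1,2,5}  (accept∈set)
'e' @ 5: {3,4}
'd' @ 6: {1,2,5}  (accept∈set)
'e' @ 7: {3,4}
'd' @ 8: {1,2,5}  (accept∈set)
'e' @ 9: {3,4}
'd' @ 10: {1,2,5}  (accept∈set)
final: {1,2,5}; accept 1 in set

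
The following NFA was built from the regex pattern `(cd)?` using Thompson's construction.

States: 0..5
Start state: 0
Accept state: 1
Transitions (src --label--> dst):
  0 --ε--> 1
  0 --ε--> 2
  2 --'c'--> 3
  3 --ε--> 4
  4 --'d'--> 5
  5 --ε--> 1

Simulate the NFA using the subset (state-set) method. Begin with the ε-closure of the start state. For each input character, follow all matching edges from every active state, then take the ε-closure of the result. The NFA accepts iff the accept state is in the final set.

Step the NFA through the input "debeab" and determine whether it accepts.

Answer: REJECT

Steps:
S₀ = ε-closure({0}) = {0,1,2}
'd' @ 1: {}  — dead — no transitions
rest 'ebeab' ignored (set empty)
final: {}; accept 1 not in set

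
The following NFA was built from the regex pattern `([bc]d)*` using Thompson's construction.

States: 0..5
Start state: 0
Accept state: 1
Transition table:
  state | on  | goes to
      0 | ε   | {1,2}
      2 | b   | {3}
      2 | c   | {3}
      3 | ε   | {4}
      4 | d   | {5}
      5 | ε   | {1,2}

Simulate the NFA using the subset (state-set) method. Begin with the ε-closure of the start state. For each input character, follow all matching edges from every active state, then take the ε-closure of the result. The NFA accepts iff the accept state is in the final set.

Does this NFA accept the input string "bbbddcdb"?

Answer: REJECT

Steps:
initial (ε-close {0}): {0,1,2}
'b' @ 1: {3,4}
'b' @ 2: {}  — state set empty
rest 'bddcdb' ignored (set empty)
final: {}; accept 1 not in set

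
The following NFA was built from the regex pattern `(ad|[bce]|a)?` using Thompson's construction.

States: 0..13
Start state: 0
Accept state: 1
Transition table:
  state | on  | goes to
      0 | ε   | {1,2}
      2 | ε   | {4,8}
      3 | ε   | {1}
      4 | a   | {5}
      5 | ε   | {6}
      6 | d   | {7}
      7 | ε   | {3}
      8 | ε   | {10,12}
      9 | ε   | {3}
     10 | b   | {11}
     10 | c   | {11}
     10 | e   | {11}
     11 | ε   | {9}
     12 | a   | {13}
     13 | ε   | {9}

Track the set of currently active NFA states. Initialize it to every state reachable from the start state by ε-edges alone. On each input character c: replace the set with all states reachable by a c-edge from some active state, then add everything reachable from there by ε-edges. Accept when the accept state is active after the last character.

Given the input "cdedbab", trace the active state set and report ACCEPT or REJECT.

Answer: REJECT

Steps:
S₀ = ε-closure({0}) = {0,1,2,4,8,10,12}
'c' @ 1: {1,3,9,11}  (accept∈set)
'd' @ 2: {}  — no active states
rest 'edbab' ignored (set empty)
final: {}; accept 1 not in set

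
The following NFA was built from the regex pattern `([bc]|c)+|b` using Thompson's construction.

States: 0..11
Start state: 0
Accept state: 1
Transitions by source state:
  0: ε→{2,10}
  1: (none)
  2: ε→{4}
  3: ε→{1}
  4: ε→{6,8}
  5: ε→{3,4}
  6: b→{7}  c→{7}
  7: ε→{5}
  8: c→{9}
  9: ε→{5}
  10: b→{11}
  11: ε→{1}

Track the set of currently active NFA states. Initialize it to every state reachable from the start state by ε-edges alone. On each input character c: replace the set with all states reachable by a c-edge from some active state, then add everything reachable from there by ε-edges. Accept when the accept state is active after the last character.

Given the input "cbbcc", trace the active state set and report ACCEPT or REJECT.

Answer: ACCEPT

Steps:
initial (ε-close {0}): {0,2,4,6,8,10}
'c' @ 1: {1,3,4,5,6,7,8,9}  [accepting]
'b' @ 2: {1,3,4,5,6,7,8}  [accepting]
'b' @ 3: {1,3,4,5,6,7,8}  [accepting]
'c' @ 4: {1,3,4,5,6,7,8,9}  [accepting]
'c' @ 5: {1,3,4,5,6,7,8,9}  [accepting]
end set {1,3,4,5,6,7,8,9} — state 1 in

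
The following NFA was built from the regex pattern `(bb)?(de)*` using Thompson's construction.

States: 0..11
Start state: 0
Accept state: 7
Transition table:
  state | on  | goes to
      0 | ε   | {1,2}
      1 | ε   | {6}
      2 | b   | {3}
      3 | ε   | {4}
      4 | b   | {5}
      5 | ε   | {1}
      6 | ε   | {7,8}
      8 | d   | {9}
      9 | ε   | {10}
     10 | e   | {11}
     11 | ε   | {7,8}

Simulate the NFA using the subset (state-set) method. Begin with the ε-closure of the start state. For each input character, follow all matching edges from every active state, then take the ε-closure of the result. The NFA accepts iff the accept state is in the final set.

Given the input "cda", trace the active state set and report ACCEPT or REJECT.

Answer: REJECT

Trace:
initial (ε-close {0}): {0,1,2,6,7,8}
'c' @ 1: {}  — state set empty
rest 'da' ignored (set empty)
final: {}; accept 7 not in set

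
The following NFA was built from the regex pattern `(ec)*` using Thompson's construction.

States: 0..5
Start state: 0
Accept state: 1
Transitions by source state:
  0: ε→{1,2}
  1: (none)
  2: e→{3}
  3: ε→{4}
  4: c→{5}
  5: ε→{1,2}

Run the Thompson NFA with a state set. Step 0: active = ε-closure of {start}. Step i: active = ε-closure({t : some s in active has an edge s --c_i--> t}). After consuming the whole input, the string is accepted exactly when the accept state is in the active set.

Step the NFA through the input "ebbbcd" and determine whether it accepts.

Answer: REJECT

Derivation:
initial (ε-close {0}): {0,1,2}
'e' @ 1: {3,4}
'b' @ 2: {}  — no active states
rest 'bbcd' ignored (set empty)
final: {}; accept 1 not in set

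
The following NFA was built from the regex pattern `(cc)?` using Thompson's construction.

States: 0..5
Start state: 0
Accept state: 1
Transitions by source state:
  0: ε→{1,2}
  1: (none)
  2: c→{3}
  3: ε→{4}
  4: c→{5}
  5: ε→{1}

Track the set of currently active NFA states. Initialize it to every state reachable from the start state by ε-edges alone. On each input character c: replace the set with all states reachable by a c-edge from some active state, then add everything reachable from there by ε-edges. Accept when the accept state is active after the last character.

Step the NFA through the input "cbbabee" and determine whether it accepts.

start: ε-closure({0}) = {0,1,2}
'c' @ 1: {3,4}
'b' @ 2: {}  — dead — no transitions
rest 'babee' ignored (set empty)
final: {}; accept 1 not in set

Answer: REJECT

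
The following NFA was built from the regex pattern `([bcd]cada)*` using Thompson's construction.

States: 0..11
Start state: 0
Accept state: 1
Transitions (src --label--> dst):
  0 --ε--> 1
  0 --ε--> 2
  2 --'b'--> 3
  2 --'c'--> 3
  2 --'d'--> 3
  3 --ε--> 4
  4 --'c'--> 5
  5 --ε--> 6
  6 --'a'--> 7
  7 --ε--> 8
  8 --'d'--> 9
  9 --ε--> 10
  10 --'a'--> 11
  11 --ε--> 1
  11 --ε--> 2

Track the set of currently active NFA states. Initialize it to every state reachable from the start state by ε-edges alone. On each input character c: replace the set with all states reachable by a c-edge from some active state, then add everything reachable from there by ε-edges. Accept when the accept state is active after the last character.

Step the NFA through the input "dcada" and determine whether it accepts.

Answer: ACCEPT

Trace:
S₀ = ε-closure({0}) = {0,1,2}
'd' @ 1: {3,4}
'c' @ 2: {5,6}
'a' @ 3: {7,8}
'd' @ 4: {9,10}
'a' @ 5: {1,2,11}  [accepting]
end set {1,2,11} — state 1 in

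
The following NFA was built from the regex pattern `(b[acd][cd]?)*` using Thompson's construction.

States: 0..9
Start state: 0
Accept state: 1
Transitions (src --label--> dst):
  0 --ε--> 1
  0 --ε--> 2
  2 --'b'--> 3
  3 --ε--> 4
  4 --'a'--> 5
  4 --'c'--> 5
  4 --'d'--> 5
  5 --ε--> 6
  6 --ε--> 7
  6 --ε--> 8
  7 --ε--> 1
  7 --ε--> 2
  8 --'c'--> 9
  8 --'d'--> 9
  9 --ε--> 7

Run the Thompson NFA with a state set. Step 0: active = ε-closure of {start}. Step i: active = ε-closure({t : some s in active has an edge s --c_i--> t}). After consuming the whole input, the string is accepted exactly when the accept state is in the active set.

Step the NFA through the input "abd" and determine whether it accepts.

Answer: REJECT

Steps:
start: ε-closure({0}) = {0,1,2}
'a' @ 1: {}  — dead — no transitions
rest 'bd' ignored (set empty)
final: {}; accept 1 not in set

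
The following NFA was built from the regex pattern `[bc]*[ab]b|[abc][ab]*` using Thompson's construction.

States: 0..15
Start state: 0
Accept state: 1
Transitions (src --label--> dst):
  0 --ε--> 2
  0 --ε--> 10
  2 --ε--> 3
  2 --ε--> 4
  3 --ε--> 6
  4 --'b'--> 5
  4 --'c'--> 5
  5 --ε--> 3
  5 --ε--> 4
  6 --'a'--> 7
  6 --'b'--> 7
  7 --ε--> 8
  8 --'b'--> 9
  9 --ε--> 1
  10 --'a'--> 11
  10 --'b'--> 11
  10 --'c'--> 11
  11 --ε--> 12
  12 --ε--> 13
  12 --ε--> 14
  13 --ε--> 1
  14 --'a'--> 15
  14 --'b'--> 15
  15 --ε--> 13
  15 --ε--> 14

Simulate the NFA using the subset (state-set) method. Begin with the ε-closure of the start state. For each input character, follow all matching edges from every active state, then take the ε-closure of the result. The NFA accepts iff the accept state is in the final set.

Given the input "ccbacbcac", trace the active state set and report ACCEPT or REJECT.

start: ε-closure({0}) = {0,2,3,4,6,10}
'c' @ 1: {1,3,4,5,6,11,12,13,14}  ✓accept
'c' @ 2: {3,4,5,6}
'b' @ 3: {3,4,5,6,7,8}
'a' @ 4: {7,8}
'c' @ 5: {}  — state set empty
rest 'bcac' ignored (set empty)
after full input: {}  (accept=1 not in)

Answer: REJECT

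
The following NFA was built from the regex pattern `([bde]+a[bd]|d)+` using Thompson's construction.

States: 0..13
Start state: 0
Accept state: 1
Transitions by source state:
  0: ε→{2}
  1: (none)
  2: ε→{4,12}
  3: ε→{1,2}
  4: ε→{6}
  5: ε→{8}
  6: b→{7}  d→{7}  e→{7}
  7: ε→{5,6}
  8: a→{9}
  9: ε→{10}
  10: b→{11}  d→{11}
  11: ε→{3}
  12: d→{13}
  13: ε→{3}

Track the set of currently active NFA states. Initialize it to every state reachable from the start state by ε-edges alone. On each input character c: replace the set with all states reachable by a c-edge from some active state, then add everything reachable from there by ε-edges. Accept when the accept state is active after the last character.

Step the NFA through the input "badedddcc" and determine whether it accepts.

Answer: REJECT

Trace:
initial (ε-close {0}): {0,2,4,6,12}
'b' @ 1: {5,6,7,8}
'a' @ 2: {9,10}
'd' @ 3: {1,2,3,4,6,11,12}  [accepting]
'e' @ 4: {5,6,7,8}
'd' @ 5: {5,6,7,8}
'd' @ 6: {5,6,7,8}
'd' @ 7: {5,6,7,8}
'c' @ 8: {}  — state set empty
rest 'c' ignored (set empty)
end set {} — state 1 not in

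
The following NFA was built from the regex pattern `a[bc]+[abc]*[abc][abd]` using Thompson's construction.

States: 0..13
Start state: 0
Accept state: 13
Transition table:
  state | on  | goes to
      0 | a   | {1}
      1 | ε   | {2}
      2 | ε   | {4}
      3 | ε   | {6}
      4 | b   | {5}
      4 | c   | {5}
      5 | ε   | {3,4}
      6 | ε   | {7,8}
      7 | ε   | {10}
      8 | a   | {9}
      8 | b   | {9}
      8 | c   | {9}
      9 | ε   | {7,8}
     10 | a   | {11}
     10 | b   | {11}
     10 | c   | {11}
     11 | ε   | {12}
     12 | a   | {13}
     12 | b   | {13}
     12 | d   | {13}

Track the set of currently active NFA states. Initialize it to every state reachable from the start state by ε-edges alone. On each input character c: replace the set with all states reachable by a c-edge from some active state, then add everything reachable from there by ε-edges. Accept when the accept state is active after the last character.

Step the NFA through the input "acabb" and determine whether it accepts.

start: ε-closure({0}) = {0}
'a' @ 1: {1,2,4}
'c' @ 2: {3,4,5,6,7,8,10}
'a' @ 3: {7,8,9,10,11,12}
'b' @ 4: {7,8,9,10,11,12,13}  ✓accept
'b' @ 5: {7,8,9,10,11,12,13}  ✓accept
end set {7,8,9,10,11,12,13} — state 13 in

Answer: ACCEPT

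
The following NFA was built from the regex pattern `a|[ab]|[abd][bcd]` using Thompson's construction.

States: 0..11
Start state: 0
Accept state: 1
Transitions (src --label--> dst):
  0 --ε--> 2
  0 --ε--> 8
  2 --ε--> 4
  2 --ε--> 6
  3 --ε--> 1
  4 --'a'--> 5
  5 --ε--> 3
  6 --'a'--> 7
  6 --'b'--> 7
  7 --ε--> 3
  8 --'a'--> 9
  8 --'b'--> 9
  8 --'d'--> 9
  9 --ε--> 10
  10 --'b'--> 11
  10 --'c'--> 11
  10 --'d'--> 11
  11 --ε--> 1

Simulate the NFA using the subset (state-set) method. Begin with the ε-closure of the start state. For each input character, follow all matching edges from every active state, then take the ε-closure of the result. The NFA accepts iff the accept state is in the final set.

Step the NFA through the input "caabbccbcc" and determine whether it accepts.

Answer: REJECT

Trace:
S₀ = ε-closure({0}) = {0,2,4,6,8}
'c' @ 1: {}  — no active states
rest 'aabbccbcc' ignored (set empty)
end set {} — state 1 not in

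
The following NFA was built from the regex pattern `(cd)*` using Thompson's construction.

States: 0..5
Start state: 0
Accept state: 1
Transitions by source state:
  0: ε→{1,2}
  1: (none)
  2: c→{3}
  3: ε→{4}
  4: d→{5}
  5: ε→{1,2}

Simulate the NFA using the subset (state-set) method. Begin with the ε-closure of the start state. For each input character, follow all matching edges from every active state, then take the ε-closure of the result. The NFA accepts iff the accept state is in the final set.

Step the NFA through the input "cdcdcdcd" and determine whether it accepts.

start: ε-closure({0}) = {0,1,2}
'c' @ 1: {3,4}
'd' @ 2: {1,2,5}  (accept∈set)
'c' @ 3: {3,4}
'd' @ 4: {1,2,5}  (accept∈set)
'c' @ 5: {3,4}
'd' @ 6: {1,2,5}  (accept∈set)
'c' @ 7: {3,4}
'd' @ 8: {1,2,5}  (accept∈set)
after full input: {1,2,5}  (accept=1 in)

Answer: ACCEPT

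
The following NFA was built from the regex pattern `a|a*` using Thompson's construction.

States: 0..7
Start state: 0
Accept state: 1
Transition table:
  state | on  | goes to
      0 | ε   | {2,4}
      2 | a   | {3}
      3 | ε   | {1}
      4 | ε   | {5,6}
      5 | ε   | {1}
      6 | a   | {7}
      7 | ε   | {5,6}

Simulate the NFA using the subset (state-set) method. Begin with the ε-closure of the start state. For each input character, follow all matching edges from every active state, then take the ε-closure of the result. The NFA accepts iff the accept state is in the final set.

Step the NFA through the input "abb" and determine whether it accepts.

Answer: REJECT

Steps:
initial (ε-close {0}): {0,1,2,4,5,6}
'a' @ 1: {1,3,5,6,7}  ✓accept
'b' @ 2: {}  — no active states
rest 'b' ignored (set empty)
after full input: {}  (accept=1 not in)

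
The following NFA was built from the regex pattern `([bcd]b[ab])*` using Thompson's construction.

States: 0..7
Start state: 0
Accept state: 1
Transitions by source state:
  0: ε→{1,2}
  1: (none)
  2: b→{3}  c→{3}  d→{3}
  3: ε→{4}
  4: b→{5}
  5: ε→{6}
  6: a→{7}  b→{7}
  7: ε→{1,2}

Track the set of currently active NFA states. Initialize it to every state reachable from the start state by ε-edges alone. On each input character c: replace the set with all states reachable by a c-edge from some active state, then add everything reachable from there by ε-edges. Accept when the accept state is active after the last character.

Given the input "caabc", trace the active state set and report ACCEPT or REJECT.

S₀ = ε-closure({0}) = {0,1,2}
'c' @ 1: {3,4}
'a' @ 2: {}  — dead — no transitions
rest 'abc' ignored (set empty)
after full input: {}  (accept=1 not in)

Answer: REJECT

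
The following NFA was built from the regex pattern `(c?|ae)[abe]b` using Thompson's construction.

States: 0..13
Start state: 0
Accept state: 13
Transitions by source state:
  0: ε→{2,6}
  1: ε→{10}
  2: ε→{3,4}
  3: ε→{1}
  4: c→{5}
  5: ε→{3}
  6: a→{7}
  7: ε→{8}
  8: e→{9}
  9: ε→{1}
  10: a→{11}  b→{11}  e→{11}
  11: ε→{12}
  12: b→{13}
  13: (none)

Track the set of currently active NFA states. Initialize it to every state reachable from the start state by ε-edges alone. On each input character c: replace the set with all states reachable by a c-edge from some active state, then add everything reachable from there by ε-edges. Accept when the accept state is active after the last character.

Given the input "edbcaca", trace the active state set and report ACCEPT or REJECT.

initial (ε-close {0}): {0,1,2,3,4,6,10}
'e' @ 1: {11,12}
'd' @ 2: {}  — state set empty
rest 'bcaca' ignored (set empty)
end set {} — state 13 not in

Answer: REJECT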